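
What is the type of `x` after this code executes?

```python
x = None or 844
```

'or' with None returns the other truthy value

int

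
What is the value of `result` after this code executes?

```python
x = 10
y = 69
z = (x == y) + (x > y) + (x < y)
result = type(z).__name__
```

x is int; y is int; z is int; result = 'int'

'int'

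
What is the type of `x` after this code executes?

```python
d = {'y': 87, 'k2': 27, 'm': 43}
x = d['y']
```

Accessing dict[str, int] with str key returns int

int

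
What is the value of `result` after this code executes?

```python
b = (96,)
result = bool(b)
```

b = (96,); result = True

True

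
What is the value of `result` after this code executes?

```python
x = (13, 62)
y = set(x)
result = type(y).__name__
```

x is tuple; y is set; result = 'set'

'set'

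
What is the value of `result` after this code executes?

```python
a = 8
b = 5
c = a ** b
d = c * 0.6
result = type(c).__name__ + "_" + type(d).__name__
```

a is int; b is int; c is int; d is float; result = 'int_float'

'int_float'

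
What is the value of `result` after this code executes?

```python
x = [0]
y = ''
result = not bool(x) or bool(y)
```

x = [0]; y = ''; result = False

False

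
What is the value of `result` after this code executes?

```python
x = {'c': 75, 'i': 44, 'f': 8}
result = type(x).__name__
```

x is dict; result = 'dict'

'dict'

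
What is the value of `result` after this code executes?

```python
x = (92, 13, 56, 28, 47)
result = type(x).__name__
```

x is tuple; result = 'tuple'

'tuple'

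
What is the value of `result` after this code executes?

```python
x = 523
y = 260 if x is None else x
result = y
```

x = 523; y = 523; result = 523

523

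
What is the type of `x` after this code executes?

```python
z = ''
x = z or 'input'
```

'or' returns first truthy value (str)

str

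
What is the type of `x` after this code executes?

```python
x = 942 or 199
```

'or' returns first truthy value (int)

int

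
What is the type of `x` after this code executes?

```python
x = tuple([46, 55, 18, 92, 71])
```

tuple() constructor returns tuple

tuple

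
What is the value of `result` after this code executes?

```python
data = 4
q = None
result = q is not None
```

data = 4; q = None; result = False

False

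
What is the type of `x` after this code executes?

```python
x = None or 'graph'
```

'or' with None returns the other truthy value (str)

str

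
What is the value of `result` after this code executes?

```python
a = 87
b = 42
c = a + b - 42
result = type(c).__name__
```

a is int; b is int; c is int; result = 'int'

'int'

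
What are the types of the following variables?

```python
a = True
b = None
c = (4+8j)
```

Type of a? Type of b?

a is assigned the constant True, which has type bool; b is assigned None, whose type is NoneType

bool, NoneType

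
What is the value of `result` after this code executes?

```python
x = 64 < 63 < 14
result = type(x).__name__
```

x is bool; result = 'bool'

'bool'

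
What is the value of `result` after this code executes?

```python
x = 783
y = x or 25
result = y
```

x = 783; y = 783; result = 783

783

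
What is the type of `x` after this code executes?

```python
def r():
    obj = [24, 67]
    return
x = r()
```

Bare return returns None

NoneType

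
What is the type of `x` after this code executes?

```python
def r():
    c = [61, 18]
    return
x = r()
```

Bare return returns None

NoneType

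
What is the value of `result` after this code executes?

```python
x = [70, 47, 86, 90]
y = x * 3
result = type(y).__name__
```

x is list; y is list; result = 'list'

'list'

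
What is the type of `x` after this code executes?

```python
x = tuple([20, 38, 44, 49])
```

tuple() constructor returns tuple

tuple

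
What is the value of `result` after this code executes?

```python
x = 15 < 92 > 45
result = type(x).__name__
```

x is bool; result = 'bool'

'bool'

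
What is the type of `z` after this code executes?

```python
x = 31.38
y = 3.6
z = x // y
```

float // float = float

float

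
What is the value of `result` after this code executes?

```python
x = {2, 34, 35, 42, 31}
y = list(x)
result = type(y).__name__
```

x is set; y is list; result = 'list'

'list'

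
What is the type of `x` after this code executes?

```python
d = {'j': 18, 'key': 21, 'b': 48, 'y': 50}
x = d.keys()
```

.keys() returns dict_keys view

dict_keys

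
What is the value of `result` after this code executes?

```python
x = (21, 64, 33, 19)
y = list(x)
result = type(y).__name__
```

x is tuple; y is list; result = 'list'

'list'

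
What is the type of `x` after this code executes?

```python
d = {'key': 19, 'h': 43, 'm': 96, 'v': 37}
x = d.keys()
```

.keys() returns dict_keys view

dict_keys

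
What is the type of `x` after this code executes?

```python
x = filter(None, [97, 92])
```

filter() returns a filter object

filter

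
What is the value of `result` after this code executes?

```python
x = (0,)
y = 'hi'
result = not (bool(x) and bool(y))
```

x = (0,); y = 'hi'; result = False

False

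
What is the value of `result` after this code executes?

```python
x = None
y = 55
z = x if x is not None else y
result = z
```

x = None; y = 55; z = 55; result = 55

55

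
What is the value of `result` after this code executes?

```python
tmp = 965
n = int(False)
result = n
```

tmp = 965; n = 0; result = 0

0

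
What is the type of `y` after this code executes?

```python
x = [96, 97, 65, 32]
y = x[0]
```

Indexing list[int] returns int

int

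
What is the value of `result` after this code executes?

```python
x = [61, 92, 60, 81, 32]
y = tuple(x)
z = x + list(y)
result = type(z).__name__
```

x is list; y is tuple; z is list; result = 'list'

'list'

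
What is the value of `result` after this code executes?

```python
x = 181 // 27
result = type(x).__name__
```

x is int; result = 'int'

'int'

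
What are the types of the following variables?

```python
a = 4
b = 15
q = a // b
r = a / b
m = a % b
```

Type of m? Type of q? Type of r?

% of ints returns int; // returns int; / returns float

int, int, float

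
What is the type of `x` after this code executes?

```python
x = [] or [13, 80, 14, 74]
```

'or' returns first truthy value (list)

list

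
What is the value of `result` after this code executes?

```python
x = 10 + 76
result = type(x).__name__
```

x is int; result = 'int'

'int'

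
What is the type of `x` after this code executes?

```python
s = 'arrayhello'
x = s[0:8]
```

Slicing a str returns str

str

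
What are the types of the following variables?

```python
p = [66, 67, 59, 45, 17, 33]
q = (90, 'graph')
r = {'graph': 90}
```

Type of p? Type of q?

p is assigned a list literal (square brackets); q is assigned a tuple (parenthesized, comma-separated values)

list, tuple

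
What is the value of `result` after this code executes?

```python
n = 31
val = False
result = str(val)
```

n = 31; val = False; result = 'False'

'False'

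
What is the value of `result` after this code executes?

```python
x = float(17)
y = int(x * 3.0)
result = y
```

x = 17.0; y = 51; result = 51

51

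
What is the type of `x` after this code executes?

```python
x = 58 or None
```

'or' returns first truthy value

int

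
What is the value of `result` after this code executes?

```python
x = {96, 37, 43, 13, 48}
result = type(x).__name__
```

x is set; result = 'set'

'set'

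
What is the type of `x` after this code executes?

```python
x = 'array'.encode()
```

str.encode() returns bytes

bytes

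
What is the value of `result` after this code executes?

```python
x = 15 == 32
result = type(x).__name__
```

x is bool; result = 'bool'

'bool'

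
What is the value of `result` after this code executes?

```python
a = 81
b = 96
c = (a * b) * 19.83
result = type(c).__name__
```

a is int; b is int; c is float; result = 'float'

'float'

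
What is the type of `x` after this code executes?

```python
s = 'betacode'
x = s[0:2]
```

Slicing a str returns str

str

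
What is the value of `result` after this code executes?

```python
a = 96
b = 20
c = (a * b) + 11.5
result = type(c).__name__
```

a is int; b is int; c is float; result = 'float'

'float'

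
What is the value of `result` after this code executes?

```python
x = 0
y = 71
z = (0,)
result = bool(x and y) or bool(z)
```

x = 0; y = 71; z = (0,); result = True

True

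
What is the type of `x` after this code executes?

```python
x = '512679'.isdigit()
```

str.isdigit() returns bool

bool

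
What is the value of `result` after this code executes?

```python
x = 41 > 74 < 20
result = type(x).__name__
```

x is bool; result = 'bool'

'bool'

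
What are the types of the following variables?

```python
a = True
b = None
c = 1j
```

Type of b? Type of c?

b is assigned None, whose type is NoneType; c is assigned 1j, an imaginary literal (j suffix), which has type complex

NoneType, complex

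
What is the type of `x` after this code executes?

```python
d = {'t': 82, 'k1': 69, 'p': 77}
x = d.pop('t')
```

dict.pop() returns the value

int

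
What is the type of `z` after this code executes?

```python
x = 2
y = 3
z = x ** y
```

positive int ** positive int = int

int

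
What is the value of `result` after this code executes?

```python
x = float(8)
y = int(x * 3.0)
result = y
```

x = 8.0; y = 24; result = 24

24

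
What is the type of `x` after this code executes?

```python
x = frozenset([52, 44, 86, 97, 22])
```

frozenset() returns frozenset

frozenset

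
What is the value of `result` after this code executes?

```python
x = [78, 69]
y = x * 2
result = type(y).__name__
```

x is list; y is list; result = 'list'

'list'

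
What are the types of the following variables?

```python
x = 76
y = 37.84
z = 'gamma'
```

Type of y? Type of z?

y is assigned a number with a decimal point, so it is a float; z is assigned a quoted string literal, so it is a str

float, str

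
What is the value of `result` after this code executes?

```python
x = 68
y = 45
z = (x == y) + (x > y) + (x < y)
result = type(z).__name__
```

x is int; y is int; z is int; result = 'int'

'int'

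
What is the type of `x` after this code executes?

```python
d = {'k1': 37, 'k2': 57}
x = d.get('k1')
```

dict.get() returns value type when found

int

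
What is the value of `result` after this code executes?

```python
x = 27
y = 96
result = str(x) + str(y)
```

x = 27; y = 96; result = '2796'

'2796'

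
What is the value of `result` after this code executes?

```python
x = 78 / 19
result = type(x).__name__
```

x is float; result = 'float'

'float'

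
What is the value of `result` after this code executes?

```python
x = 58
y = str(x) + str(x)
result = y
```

x = 58; y = '5858'; result = '5858'

'5858'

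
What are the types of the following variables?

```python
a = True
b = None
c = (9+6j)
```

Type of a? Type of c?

a is assigned the constant True, which has type bool; c is assigned (9+6j), an int plus an imaginary literal (j suffix), which evaluates to complex

bool, complex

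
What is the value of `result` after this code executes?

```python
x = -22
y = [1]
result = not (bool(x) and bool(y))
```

x = -22; y = [1]; result = False

False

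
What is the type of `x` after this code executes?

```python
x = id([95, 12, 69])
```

id() returns int

int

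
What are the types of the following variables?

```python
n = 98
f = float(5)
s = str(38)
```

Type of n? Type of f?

n is assigned a bare integer (no decimal point), so it is an int; f is assigned the result of calling float(), which returns a float

int, float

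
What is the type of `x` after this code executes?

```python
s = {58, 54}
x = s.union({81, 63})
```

set.union() returns a new set

set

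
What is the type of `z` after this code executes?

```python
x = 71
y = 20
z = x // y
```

int // int = int

int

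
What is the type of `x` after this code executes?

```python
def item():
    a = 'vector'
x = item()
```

Function without return returns None

NoneType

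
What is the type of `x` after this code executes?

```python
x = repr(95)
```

repr() returns str

str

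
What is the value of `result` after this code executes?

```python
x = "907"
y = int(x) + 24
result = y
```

x = '907'; y = 931; result = 931

931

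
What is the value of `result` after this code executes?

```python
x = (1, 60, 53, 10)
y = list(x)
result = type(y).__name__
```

x is tuple; y is list; result = 'list'

'list'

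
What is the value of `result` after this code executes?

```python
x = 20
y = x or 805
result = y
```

x = 20; y = 20; result = 20

20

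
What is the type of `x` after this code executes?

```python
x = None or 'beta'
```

'or' with None returns the other truthy value (str)

str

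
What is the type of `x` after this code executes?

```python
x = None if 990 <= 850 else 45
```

990 <= 850 is False, so the else branch is taken

int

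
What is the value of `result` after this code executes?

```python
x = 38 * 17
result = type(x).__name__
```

x is int; result = 'int'

'int'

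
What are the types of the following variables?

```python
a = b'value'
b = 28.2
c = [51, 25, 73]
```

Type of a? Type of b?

a is assigned a bytes literal (b'...' prefix); b is assigned a number with a decimal point, so it is a float

bytes, float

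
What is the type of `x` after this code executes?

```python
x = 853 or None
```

'or' returns first truthy value

int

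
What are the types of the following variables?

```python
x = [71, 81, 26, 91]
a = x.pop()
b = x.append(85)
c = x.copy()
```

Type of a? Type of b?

pop() returns element; append() returns None

int, NoneType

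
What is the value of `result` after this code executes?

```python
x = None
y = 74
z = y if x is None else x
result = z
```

x = None; y = 74; z = 74; result = 74

74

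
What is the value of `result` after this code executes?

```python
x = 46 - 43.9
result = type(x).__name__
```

x is float; result = 'float'

'float'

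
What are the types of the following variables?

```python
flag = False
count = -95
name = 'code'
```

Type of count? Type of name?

count is assigned a bare integer (no decimal point), so it is an int; name is assigned a quoted string literal, so it is a str

int, str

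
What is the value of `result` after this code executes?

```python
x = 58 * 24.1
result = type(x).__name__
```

x is float; result = 'float'

'float'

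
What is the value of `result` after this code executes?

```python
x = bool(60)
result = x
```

x = True; result = True

True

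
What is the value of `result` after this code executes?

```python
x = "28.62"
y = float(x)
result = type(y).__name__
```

x is str; y is float; result = 'float'

'float'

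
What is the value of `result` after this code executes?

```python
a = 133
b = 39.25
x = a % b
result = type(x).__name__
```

a is int; b is float; x is float; result = 'float'

'float'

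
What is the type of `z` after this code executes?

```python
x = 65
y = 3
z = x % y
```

int % int = int

int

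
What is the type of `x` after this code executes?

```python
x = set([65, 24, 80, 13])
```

set() constructor returns set

set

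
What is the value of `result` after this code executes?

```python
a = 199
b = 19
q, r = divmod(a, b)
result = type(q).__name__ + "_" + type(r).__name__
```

a is int; b is int; q is int; r is int; result = 'int_int'

'int_int'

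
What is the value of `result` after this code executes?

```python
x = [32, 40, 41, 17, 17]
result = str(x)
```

x = [32, 40, 41, 17, 17]; result = '[32, 40, 41, 17, 17]'

'[32, 40, 41, 17, 17]'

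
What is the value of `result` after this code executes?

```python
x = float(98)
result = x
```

x = 98.0; result = 98.0

98.0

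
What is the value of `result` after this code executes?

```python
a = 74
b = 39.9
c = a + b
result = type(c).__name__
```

a is int; b is float; c is float; result = 'float'

'float'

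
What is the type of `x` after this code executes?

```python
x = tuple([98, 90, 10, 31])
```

tuple() constructor returns tuple

tuple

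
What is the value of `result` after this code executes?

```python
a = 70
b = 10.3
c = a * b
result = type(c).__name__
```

a is int; b is float; c is float; result = 'float'

'float'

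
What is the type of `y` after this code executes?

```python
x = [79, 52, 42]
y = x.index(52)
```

list.index() returns int

int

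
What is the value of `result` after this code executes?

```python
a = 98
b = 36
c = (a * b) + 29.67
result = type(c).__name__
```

a is int; b is int; c is float; result = 'float'

'float'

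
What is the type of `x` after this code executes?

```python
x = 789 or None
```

'or' returns first truthy value

int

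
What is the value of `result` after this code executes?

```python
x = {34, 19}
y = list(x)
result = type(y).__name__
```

x is set; y is list; result = 'list'

'list'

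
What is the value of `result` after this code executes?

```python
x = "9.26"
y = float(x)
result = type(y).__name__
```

x is str; y is float; result = 'float'

'float'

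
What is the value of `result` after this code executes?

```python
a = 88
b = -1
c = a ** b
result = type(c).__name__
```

a is int; b is int; c is float; result = 'float'

'float'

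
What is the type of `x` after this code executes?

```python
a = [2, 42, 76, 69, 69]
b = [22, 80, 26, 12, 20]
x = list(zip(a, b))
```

list(zip()) returns a list of tuples

list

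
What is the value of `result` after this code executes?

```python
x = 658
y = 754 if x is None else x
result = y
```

x = 658; y = 658; result = 658

658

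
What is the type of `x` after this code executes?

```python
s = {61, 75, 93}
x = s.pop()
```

Popping from set[int] returns int

int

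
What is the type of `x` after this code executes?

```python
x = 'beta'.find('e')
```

str.find() returns int index

int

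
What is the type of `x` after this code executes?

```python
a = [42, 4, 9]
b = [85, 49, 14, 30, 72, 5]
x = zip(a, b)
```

zip() returns a zip object

zip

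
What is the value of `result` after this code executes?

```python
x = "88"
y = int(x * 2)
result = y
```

x = '88'; y = 8888; result = 8888

8888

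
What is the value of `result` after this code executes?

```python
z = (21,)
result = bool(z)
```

z = (21,); result = True

True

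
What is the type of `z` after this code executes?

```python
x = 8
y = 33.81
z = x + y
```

int + float = float

float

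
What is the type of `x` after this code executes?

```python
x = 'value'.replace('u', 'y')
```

str.replace() returns str

str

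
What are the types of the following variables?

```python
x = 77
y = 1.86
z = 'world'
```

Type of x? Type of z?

x is assigned a bare integer (no decimal point), so it is an int; z is assigned a quoted string literal, so it is a str

int, str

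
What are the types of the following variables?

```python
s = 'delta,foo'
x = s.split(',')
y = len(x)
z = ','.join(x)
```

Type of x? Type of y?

str.split() returns list; len() returns int

list, int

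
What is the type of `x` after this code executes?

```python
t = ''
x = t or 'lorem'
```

'or' returns first truthy value (str)

str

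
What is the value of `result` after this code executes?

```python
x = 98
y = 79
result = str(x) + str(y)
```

x = 98; y = 79; result = '9879'

'9879'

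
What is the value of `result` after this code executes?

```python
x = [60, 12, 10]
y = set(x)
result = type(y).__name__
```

x is list; y is set; result = 'set'

'set'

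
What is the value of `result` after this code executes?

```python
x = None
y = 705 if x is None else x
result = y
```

x = None; y = 705; result = 705

705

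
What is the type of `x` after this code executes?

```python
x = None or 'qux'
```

'or' with None returns the other truthy value (str)

str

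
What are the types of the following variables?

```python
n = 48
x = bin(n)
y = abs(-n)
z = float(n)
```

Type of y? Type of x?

abs() of int returns int; bin() returns str

int, str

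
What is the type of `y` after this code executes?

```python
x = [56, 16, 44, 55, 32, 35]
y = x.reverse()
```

list.reverse() returns None

NoneType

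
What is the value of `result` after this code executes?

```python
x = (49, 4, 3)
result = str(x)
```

x = (49, 4, 3); result = '(49, 4, 3)'

'(49, 4, 3)'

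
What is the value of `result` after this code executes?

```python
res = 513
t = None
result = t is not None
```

res = 513; t = None; result = False

False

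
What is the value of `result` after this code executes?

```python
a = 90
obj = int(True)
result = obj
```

a = 90; obj = 1; result = 1

1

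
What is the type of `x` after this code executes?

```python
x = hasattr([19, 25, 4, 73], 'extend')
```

hasattr() returns bool

bool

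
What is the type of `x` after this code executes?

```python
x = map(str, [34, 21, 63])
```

map() returns a map object

map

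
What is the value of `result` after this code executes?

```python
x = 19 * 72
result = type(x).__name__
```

x is int; result = 'int'

'int'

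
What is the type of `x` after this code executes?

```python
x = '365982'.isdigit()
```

str.isdigit() returns bool

bool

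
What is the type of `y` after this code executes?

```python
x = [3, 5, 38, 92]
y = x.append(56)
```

list.append() returns None (mutates in place)

NoneType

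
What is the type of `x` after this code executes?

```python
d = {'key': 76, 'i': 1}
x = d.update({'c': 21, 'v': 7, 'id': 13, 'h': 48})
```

dict.update() returns None

NoneType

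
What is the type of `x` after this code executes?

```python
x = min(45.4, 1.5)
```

min() of floats returns float

float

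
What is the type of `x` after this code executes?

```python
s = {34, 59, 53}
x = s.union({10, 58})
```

set.union() returns a new set

set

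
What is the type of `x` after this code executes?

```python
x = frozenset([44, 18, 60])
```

frozenset() returns frozenset

frozenset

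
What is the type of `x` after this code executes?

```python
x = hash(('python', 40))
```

hash() returns int

int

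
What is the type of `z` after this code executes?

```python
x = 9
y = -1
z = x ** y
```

int ** negative = float

float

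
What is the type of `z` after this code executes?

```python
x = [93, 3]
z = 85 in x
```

'in' operator returns bool

bool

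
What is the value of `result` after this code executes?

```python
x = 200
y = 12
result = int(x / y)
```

x = 200; y = 12; result = 16

16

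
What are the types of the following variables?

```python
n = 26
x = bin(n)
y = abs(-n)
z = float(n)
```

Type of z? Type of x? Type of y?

float() returns float; bin() returns str; abs() of int returns int

float, str, int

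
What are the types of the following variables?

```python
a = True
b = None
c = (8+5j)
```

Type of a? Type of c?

a is assigned the constant True, which has type bool; c is assigned (8+5j), an int plus an imaginary literal (j suffix), which evaluates to complex

bool, complex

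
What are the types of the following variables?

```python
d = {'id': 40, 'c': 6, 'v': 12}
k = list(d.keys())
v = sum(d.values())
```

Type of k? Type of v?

list() converts to list; sum of ints is int

list, int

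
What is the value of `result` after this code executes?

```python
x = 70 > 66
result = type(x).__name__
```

x is bool; result = 'bool'

'bool'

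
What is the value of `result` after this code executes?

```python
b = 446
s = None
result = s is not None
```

b = 446; s = None; result = False

False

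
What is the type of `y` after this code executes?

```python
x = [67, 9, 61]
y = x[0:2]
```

Slicing a list returns a list

list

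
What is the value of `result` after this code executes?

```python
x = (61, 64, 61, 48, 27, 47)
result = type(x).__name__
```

x is tuple; result = 'tuple'

'tuple'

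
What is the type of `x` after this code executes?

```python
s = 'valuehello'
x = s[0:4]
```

Slicing a str returns str

str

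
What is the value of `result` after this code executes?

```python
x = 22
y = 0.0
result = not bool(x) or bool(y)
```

x = 22; y = 0.0; result = False

False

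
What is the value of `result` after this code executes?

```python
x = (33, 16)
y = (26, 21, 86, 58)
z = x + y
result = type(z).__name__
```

x is tuple; y is tuple; z is tuple; result = 'tuple'

'tuple'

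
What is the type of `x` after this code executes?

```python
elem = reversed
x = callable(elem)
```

callable() returns bool

bool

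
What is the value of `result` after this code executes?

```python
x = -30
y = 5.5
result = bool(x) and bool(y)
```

x = -30; y = 5.5; result = True

True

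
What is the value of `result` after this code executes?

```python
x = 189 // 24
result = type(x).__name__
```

x is int; result = 'int'

'int'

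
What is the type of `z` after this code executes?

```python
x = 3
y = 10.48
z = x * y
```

int * float = float

float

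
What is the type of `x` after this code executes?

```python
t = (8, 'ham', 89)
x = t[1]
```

Index 1 of tuple is a str literal

str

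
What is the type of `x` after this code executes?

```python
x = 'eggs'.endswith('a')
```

str.endswith() returns bool

bool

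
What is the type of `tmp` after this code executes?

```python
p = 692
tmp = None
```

None has type NoneType

NoneType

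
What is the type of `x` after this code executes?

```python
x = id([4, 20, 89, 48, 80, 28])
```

id() returns int

int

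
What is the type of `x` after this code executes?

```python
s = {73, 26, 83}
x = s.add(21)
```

set.add() returns None (mutates in place)

NoneType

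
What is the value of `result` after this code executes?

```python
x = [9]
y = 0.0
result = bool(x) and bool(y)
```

x = [9]; y = 0.0; result = False

False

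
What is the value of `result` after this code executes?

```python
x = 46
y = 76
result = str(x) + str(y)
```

x = 46; y = 76; result = '4676'

'4676'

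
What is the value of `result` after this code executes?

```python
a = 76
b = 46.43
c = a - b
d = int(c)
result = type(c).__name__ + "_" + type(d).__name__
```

a is int; b is float; c is float; d is int; result = 'float_int'

'float_int'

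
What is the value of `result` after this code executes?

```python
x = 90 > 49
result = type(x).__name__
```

x is bool; result = 'bool'

'bool'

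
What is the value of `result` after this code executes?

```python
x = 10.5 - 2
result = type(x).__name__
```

x is float; result = 'float'

'float'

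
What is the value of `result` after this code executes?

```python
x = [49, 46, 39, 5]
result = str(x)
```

x = [49, 46, 39, 5]; result = '[49, 46, 39, 5]'

'[49, 46, 39, 5]'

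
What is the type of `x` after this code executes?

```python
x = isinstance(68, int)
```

isinstance() returns bool

bool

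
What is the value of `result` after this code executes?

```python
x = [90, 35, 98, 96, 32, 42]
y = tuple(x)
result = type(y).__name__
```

x is list; y is tuple; result = 'tuple'

'tuple'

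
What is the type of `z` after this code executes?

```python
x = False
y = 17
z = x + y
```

bool + int = int (bool is subclass of int)

int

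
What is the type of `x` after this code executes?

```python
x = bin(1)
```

bin() returns str representation

str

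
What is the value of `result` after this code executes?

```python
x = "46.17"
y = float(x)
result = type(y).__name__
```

x is str; y is float; result = 'float'

'float'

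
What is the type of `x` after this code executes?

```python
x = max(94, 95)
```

max() of ints returns int

int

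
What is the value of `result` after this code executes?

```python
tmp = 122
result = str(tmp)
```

tmp = 122; result = '122'

'122'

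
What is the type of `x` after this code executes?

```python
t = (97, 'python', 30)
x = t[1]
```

Index 1 of tuple is a str literal

str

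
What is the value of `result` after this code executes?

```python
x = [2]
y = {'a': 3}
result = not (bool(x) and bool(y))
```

x = [2]; y = {'a': 3}; result = False

False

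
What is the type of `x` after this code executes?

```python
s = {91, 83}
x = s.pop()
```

Popping from set[int] returns int

int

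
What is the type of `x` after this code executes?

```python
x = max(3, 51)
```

max() of ints returns int

int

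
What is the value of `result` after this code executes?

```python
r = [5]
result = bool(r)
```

r = [5]; result = True

True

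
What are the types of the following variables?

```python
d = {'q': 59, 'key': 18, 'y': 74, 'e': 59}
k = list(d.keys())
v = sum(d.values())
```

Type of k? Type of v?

list() converts to list; sum of ints is int

list, int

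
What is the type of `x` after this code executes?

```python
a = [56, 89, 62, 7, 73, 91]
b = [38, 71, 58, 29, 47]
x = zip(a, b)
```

zip() returns a zip object

zip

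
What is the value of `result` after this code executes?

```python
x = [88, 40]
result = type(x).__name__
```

x is list; result = 'list'

'list'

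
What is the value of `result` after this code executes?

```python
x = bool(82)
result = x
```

x = True; result = True

True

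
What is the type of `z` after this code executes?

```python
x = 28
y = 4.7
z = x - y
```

int - float = float

float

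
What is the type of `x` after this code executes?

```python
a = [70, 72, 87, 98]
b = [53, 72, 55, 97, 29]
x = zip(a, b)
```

zip() returns a zip object

zip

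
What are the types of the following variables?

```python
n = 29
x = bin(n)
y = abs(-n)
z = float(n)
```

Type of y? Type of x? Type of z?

abs() of int returns int; bin() returns str; float() returns float

int, str, float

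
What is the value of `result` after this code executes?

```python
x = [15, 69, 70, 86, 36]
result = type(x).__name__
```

x is list; result = 'list'

'list'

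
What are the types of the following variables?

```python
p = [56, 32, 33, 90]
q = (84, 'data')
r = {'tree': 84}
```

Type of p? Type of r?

p is assigned a list literal (square brackets); r is assigned a dict literal ({key: value})

list, dict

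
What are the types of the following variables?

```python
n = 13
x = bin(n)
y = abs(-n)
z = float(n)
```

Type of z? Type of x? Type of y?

float() returns float; bin() returns str; abs() of int returns int

float, str, int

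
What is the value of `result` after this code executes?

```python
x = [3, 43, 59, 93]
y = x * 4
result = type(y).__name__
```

x is list; y is list; result = 'list'

'list'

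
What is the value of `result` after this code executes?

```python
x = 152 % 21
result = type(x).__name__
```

x is int; result = 'int'

'int'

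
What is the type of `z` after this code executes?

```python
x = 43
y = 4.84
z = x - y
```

int - float = float

float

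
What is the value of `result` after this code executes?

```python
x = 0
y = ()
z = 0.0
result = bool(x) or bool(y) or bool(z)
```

x = 0; y = (); z = 0.0; result = False

False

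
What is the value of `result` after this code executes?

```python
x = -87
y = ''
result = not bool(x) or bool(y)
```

x = -87; y = ''; result = False

False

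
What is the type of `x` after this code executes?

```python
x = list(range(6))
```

list(range()) returns list

list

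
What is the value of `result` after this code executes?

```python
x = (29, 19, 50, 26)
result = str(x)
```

x = (29, 19, 50, 26); result = '(29, 19, 50, 26)'

'(29, 19, 50, 26)'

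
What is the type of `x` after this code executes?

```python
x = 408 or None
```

'or' returns first truthy value

int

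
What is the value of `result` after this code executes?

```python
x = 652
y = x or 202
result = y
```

x = 652; y = 652; result = 652

652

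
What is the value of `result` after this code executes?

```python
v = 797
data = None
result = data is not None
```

v = 797; data = None; result = False

False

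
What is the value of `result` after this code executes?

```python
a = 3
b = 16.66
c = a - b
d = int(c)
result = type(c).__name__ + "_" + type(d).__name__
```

a is int; b is float; c is float; d is int; result = 'float_int'

'float_int'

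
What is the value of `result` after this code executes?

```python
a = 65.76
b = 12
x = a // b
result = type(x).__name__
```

a is float; b is int; x is float; result = 'float'

'float'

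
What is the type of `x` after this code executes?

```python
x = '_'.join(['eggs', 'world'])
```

str.join() returns str

str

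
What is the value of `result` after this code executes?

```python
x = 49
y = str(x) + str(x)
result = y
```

x = 49; y = '4949'; result = '4949'

'4949'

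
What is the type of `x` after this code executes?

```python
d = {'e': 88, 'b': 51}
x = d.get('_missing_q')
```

dict.get() returns None when key not found

NoneType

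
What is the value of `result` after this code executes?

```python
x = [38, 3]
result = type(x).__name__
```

x is list; result = 'list'

'list'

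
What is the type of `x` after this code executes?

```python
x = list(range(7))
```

list(range()) returns list

list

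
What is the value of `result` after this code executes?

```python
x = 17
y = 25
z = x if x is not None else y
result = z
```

x = 17; y = 25; z = 17; result = 17

17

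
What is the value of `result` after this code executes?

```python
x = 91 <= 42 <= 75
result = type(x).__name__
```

x is bool; result = 'bool'

'bool'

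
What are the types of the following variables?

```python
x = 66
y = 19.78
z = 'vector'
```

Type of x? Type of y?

x is assigned a bare integer (no decimal point), so it is an int; y is assigned a number with a decimal point, so it is a float

int, float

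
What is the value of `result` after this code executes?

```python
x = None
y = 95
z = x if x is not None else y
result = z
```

x = None; y = 95; z = 95; result = 95

95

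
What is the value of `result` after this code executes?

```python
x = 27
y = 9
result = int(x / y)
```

x = 27; y = 9; result = 3

3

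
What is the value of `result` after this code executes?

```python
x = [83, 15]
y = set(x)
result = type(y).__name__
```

x is list; y is set; result = 'set'

'set'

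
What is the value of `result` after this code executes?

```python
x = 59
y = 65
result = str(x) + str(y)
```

x = 59; y = 65; result = '5965'

'5965'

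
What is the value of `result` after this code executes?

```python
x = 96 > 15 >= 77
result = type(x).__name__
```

x is bool; result = 'bool'

'bool'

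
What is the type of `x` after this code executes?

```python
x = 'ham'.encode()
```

str.encode() returns bytes

bytes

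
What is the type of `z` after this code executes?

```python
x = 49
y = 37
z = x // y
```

int // int = int

int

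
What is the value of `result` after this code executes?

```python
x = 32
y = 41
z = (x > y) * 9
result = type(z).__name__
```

x is int; y is int; z is int; result = 'int'

'int'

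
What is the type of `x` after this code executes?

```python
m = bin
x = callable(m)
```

callable() returns bool

bool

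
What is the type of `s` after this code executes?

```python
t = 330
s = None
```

None has type NoneType

NoneType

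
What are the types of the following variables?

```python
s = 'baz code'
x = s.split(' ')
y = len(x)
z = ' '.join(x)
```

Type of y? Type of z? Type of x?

len() returns int; str.join() returns str; str.split() returns list

int, str, list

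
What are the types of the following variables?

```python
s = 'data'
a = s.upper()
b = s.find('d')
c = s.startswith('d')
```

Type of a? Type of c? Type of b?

upper() returns str; startswith() returns bool; find() returns int

str, bool, int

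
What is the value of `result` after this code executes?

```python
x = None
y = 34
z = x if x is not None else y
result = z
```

x = None; y = 34; z = 34; result = 34

34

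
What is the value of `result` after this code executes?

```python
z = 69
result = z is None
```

z = 69; result = False

False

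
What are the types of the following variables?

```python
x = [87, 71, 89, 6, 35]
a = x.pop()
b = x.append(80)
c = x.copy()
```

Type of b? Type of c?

append() returns None; copy() returns list

NoneType, list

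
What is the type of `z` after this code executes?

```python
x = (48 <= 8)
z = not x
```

'not' returns bool

bool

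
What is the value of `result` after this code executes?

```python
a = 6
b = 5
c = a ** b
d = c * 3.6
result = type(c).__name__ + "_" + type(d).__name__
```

a is int; b is int; c is int; d is float; result = 'int_float'

'int_float'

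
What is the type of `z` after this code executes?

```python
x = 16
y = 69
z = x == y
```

Equality comparison returns bool

bool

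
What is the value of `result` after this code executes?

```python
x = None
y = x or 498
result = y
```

x = None; y = 498; result = 498

498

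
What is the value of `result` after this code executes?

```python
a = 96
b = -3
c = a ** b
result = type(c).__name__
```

a is int; b is int; c is float; result = 'float'

'float'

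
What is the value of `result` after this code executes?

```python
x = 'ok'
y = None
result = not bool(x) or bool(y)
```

x = 'ok'; y = None; result = False

False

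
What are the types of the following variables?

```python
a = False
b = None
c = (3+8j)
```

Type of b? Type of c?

b is assigned None, whose type is NoneType; c is assigned (3+8j), an int plus an imaginary literal (j suffix), which evaluates to complex

NoneType, complex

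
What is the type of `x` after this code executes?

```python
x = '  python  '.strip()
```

str.strip() returns str

str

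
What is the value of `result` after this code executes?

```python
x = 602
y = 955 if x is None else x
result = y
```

x = 602; y = 602; result = 602

602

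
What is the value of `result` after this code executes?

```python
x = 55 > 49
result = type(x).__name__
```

x is bool; result = 'bool'

'bool'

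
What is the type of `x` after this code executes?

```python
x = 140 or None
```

'or' returns first truthy value

int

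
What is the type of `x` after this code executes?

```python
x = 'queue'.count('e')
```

str.count() returns int

int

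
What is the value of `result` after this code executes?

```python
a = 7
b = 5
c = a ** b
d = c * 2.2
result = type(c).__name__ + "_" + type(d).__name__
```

a is int; b is int; c is int; d is float; result = 'int_float'

'int_float'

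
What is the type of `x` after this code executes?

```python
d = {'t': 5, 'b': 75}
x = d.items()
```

dict.items() returns dict_items view

dict_items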